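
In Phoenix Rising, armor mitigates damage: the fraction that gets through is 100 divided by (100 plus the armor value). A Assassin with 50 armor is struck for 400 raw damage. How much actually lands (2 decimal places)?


actual = 400 * 100 / (100 + 50)
= 400 * 100 / 150
= 40000 / 150
= 266.67

266.67 damage


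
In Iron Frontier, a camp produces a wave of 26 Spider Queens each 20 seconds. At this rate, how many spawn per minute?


Spawns per minute = count * (60 / interval)
= 26 * (60 / 20)
= 26 * 3.0
= 78.0

78.0 per minute


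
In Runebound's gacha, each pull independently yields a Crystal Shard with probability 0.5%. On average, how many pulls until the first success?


Expected pulls for a geometric distribution = 1/p = 100 / rate%
= 100 / 0.5
= 200.0

200.0 pulls


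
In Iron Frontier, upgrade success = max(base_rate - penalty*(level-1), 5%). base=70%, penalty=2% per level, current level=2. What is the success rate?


raw_rate = 70 - 2 * (2 - 1)
= 70 - 2 * 1
= 70 - 2
= 68
Apply floor: max(68, 5) = 68%

68%


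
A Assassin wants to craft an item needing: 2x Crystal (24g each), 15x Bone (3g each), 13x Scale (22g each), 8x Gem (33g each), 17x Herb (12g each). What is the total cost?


Cost breakdown:
  Crystal: 2 * 24 = 48
  Bone: 15 * 3 = 45
  Scale: 13 * 22 = 286
  Gem: 8 * 33 = 264
  Herb: 17 * 12 = 204
Total = 48 + 45 + 286 + 264 + 204 = 847

847 gold


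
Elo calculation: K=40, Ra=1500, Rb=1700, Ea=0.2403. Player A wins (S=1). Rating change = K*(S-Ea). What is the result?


Elo update: delta = K * (S - Ea), where S = 1 (wins)
S - Ea = 1 - 0.2403 = 0.7597
Rating change = 40 * 0.7597
= 30.39

30.39 rating points


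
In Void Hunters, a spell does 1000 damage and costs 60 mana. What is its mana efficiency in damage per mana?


Efficiency = damage / mana
= 1000 / 60
= 16.67

16.67 dmg/mana


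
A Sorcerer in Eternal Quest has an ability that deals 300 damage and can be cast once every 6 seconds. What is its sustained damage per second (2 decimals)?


DPS = damage / cooldown
= 300 / 6
= 50.00

50.00 DPS


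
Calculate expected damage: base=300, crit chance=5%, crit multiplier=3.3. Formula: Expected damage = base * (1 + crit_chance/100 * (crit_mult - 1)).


E[dmg] = base * (1 + crit_chance * (crit_mult - 1))
cc as decimal = 5/100 = 0.05
cm - 1 = 3.3 - 1 = 2.3
Bonus factor = 0.05 * 2.3 = 0.115
Total multiplier = 1 + 0.115 = 1.115
Expected damage = 300 * 1.115 = 334.50

334.50 damage


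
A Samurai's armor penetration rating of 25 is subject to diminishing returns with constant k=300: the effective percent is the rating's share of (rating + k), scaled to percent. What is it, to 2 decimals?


effective% = rating / (rating + k) * 100
= 25 / (25 + 300) * 100
= 25 / 325 * 100
= 0.076923 * 100
= 7.69%

7.69%


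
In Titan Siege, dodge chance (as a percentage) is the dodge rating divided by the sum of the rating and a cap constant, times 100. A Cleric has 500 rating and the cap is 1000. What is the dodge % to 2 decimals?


dodge% = 500 / (500 + 1000) * 100
= 500 / 1500 * 100
= 0.333333 * 100
= 33.33%

33.33%


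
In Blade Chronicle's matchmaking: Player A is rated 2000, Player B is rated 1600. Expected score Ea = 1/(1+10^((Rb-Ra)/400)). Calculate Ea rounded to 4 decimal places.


Elo expected score: Ea = 1/(1 + 10^((Rb-Ra)/400))
Rb - Ra = 1600 - 2000 = -400
(Rb-Ra)/400 = -400/400 = -1.0
10^-1.0 = 0.1
Ea = 1/(1 + 0.1) = 1/1.1 = 0.9091

0.9091


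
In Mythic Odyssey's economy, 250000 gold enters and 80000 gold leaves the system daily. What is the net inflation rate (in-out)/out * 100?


Net gold = 250000 - 80000 = 170000
Inflation rate = net / sunk * 100 = 170000 / 80000 * 100
= 2.125 * 100
= 212.50%

212.50%


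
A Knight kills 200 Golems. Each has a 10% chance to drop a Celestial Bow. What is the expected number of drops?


Expected drops = kills * (drop_rate / 100)
= 200 * (10 / 100)
= 200 * 0.1
= 20.0

20.0 drops


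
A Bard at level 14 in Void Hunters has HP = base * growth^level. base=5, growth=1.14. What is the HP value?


value = base * growth^level
= 5 * 1.14^14
= 5 * 6.261349
= 31.31

31.31 HP


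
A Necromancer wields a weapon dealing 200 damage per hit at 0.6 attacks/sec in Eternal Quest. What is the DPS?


DPS = damage * attack_speed
= 200 * 0.6
= 120.0

120.0 DPS


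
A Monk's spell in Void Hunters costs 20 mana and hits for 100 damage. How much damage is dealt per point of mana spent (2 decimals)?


Efficiency = damage / mana
= 100 / 20
= 5.00

5.00 dmg/mana


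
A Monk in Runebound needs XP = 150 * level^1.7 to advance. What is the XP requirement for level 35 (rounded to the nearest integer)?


XP = 150 * level^1.7
Substitute level = 35:
XP = 150 * 35^1.7
= 150 * 421.6146
= 63242

63242 XP


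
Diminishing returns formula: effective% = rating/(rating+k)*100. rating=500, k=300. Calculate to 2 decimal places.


effective% = rating / (rating + k) * 100
= 500 / (500 + 300) * 100
= 500 / 800 * 100
= 0.625 * 100
= 62.50%

62.50%


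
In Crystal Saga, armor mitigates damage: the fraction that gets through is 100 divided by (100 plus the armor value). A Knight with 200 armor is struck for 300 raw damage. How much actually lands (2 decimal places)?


actual = 300 * 100 / (100 + 200)
= 300 * 100 / 300
= 30000 / 300
= 100.00

100.00 damage


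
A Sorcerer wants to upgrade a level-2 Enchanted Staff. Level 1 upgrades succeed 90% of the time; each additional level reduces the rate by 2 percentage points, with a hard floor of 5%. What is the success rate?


raw_rate = 90 - 2 * (2 - 1)
= 90 - 2 * 1
= 90 - 2
= 88
Apply floor: max(88, 5) = 88%

88%


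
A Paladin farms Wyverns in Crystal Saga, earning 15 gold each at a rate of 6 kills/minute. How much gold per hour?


Gold per minute = 15 * 6 = 90
Gold per hour = 90 * 60 = 5400

5400 gold/hour


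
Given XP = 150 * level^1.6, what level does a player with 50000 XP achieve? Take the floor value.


XP = 150 * level^1.6, so level = (XP / 150)^(1/1.6)
= (50000 / 150)^(1/1.6)
= 333.3333^0.625
= 37.7398
Floor: level = 37

level 37


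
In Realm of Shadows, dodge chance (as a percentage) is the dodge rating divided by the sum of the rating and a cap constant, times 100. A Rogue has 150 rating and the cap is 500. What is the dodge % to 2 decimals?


dodge% = 150 / (150 + 500) * 100
= 150 / 650 * 100
= 0.230769 * 100
= 23.08%

23.08%


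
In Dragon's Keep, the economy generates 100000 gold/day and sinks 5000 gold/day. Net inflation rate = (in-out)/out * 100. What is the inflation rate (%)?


Net gold = 100000 - 5000 = 95000
Inflation rate = net / sunk * 100 = 95000 / 5000 * 100
= 19.0 * 100
= 1900.00%

1900.00%


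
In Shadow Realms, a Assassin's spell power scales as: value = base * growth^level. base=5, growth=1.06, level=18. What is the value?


value = base * growth^level
= 5 * 1.06^18
= 5 * 2.854339
= 14.27

14.27 spell power


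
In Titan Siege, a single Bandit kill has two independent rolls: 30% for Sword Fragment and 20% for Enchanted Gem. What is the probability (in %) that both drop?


For independent events, P(both) = P(A) * P(B)
= 30% * 20%
= 600 / 100 %
= 6.0%

6.0%


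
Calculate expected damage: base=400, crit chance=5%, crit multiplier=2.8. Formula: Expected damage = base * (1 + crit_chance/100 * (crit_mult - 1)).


E[dmg] = base * (1 + crit_chance * (crit_mult - 1))
cc as decimal = 5/100 = 0.05
cm - 1 = 2.8 - 1 = 1.8
Bonus factor = 0.05 * 1.8 = 0.09
Total multiplier = 1 + 0.09 = 1.09
Expected damage = 400 * 1.09 = 436.00

436.00 damage


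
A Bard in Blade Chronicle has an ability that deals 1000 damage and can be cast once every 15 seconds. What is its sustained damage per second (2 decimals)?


DPS = damage / cooldown
= 1000 / 15
= 66.67

66.67 DPS


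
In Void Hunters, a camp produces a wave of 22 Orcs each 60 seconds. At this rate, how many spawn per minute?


Spawns per minute = count * (60 / interval)
= 22 * (60 / 60)
= 22 * 1.0
= 22.0

22.0 per minute


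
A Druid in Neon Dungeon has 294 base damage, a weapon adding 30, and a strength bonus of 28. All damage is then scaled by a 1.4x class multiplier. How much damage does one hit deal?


Sum base + weapon + str = 294 + 30 + 28 = 352
Multiply by 1.4:
352 * 1.4 = 492.8

492.8 damage


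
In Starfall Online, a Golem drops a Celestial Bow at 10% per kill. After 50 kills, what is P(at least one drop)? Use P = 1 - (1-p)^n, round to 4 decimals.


P(at least one) = 1 - P(none) = 1 - (1-p)^n
p = 10/100 = 0.1
1 - p = 0.9
(1 - p)^50 = 0.9^50 = 0.005154
P(at least one) = 1 - 0.005154 = 0.9948

0.9948


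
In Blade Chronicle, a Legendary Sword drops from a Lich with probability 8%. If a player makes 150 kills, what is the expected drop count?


Expected drops = kills * (drop_rate / 100)
= 150 * (8 / 100)
= 150 * 0.08
= 12.0

12.0 drops


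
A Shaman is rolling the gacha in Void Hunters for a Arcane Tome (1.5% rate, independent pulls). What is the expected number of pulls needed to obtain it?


Expected pulls for a geometric distribution = 1/p = 100 / rate%
= 100 / 1.5
= 66.67

66.67 pulls


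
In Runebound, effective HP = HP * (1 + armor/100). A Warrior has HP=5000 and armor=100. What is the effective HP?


EHP = 5000 * (1 + 100/100)
= 5000 * (1 + 1.0)
= 5000 * 2.0
= 10000.0

10000.0 EHP


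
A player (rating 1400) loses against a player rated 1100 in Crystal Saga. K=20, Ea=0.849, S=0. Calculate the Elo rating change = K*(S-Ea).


Elo update: delta = K * (S - Ea), where S = 0 (loses)
S - Ea = 0 - 0.849 = -0.849
Rating change = 20 * -0.849
= -16.98

-16.98 rating points


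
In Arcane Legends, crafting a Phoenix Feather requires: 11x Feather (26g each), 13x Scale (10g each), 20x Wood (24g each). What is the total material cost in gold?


Cost breakdown:
  Feather: 11 * 26 = 286
  Scale: 13 * 10 = 130
  Wood: 20 * 24 = 480
Total = 286 + 130 + 480 = 896

896 gold


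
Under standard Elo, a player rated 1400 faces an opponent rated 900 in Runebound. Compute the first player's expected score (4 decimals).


Elo expected score: Ea = 1/(1 + 10^((Rb-Ra)/400))
Rb - Ra = 900 - 1400 = -500
(Rb-Ra)/400 = -500/400 = -1.25
10^-1.25 = 0.056234
Ea = 1/(1 + 0.056234) = 1/1.056234 = 0.9468

0.9468


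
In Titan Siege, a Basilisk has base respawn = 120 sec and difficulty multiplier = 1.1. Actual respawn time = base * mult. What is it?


Respawn time = base * multiplier
= 120 * 1.1
= 132.0 seconds

132.0 seconds


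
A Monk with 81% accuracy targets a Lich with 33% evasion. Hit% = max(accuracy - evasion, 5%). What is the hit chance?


accuracy - evasion = 81 - 33 = 48
Apply floor: max(48, 5) = 48
Hit chance = 48%

48%


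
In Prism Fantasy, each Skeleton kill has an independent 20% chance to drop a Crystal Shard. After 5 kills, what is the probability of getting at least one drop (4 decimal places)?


P(at least one) = 1 - P(none) = 1 - (1-p)^n
p = 20/100 = 0.2
1 - p = 0.8
(1 - p)^5 = 0.8^5 = 0.327680
P(at least one) = 1 - 0.327680 = 0.6723

0.6723


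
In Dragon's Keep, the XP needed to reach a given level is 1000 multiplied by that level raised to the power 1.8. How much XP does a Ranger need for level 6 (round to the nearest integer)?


XP = 1000 * level^1.8
Substitute level = 6:
XP = 1000 * 6^1.8
= 1000 * 25.1578
= 25158

25158 XP


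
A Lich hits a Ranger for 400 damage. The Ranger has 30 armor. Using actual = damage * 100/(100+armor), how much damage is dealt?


actual = 400 * 100 / (100 + 30)
= 400 * 100 / 130
= 40000 / 130
= 307.69

307.69 damage


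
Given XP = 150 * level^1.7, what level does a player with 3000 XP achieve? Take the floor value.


XP = 150 * level^1.7, so level = (XP / 150)^(1/1.7)
= (3000 / 150)^(1/1.7)
= 20.0^0.5882
= 5.8252
Floor: level = 5

level 5


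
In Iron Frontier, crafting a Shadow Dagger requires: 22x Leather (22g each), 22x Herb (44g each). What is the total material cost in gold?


Cost breakdown:
  Leather: 22 * 22 = 484
  Herb: 22 * 44 = 968
Total = 484 + 968 = 1452

1452 gold


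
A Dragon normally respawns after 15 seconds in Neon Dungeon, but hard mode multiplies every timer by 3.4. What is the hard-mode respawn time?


Respawn time = base * multiplier
= 15 * 3.4
= 51.0 seconds

51.0 seconds


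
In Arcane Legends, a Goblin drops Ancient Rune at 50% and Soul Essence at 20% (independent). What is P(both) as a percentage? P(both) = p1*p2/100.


For independent events, P(both) = P(A) * P(B)
= 50% * 20%
= 1000 / 100 %
= 10.0%

10.0%


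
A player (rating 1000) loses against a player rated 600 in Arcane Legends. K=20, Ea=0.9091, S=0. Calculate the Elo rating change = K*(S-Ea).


Elo update: delta = K * (S - Ea), where S = 0 (loses)
S - Ea = 0 - 0.9091 = -0.9091
Rating change = 20 * -0.9091
= -18.18

-18.18 rating points


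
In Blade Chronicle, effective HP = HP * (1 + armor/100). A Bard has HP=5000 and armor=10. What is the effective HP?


EHP = 5000 * (1 + 10/100)
= 5000 * (1 + 0.1)
= 5000 * 1.1
= 5500.0

5500.0 EHP


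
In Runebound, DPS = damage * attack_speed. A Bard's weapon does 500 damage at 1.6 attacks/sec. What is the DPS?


DPS = damage * attack_speed
= 500 * 1.6
= 800.0

800.0 DPS


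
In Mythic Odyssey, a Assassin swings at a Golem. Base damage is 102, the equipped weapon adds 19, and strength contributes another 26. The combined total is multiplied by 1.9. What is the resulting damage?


Sum base + weapon + str = 102 + 19 + 26 = 147
Multiply by 1.9:
147 * 1.9 = 279.3

279.3 damage


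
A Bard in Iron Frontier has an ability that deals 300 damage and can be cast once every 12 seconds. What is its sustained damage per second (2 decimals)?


DPS = damage / cooldown
= 300 / 12
= 25.00

25.00 DPS


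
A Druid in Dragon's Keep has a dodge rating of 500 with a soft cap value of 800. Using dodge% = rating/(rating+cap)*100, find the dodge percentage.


dodge% = 500 / (500 + 800) * 100
= 500 / 1300 * 100
= 0.384615 * 100
= 38.46%

38.46%


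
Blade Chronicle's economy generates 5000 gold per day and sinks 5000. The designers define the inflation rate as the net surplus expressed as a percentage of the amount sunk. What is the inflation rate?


Net gold = 5000 - 5000 = 0
Inflation rate = net / sunk * 100 = 0 / 5000 * 100
= 0.0 * 100
= 0.00%

0.00%


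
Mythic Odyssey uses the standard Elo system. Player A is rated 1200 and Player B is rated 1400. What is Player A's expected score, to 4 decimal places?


Elo expected score: Ea = 1/(1 + 10^((Rb-Ra)/400))
Rb - Ra = 1400 - 1200 = 200
(Rb-Ra)/400 = 200/400 = 0.5
10^0.5 = 3.162278
Ea = 1/(1 + 3.162278) = 1/4.162278 = 0.2403

0.2403


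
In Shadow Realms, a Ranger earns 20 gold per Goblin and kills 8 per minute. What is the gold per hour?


Gold per minute = 20 * 8 = 160
Gold per hour = 160 * 60 = 9600

9600 gold/hour


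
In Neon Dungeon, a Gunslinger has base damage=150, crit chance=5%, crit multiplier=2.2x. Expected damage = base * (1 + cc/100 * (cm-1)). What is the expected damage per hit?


E[dmg] = base * (1 + crit_chance * (crit_mult - 1))
cc as decimal = 5/100 = 0.05
cm - 1 = 2.2 - 1 = 1.2
Bonus factor = 0.05 * 1.2 = 0.06
Total multiplier = 1 + 0.06 = 1.06
Expected damage = 150 * 1.06 = 159.00

159.00 damage


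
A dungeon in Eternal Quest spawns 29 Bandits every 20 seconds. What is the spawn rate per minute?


Spawns per minute = count * (60 / interval)
= 29 * (60 / 20)
= 29 * 3.0
= 87.0

87.0 per minute


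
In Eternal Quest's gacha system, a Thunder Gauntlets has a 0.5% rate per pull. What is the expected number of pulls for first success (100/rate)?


Expected pulls for a geometric distribution = 1/p = 100 / rate%
= 100 / 0.5
= 200.0

200.0 pulls


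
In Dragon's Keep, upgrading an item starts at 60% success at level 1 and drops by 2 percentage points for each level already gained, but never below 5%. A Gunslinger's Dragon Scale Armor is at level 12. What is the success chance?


raw_rate = 60 - 2 * (12 - 1)
= 60 - 2 * 11
= 60 - 22
= 38
Apply floor: max(38, 5) = 38%

38%


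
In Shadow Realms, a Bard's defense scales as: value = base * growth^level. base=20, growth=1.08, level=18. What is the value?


value = base * growth^level
= 20 * 1.08^18
= 20 * 3.996019
= 79.92

79.92 defense


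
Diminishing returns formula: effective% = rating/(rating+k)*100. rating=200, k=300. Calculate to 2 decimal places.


effective% = rating / (rating + k) * 100
= 200 / (200 + 300) * 100
= 200 / 500 * 100
= 0.4 * 100
= 40.00%

40.00%


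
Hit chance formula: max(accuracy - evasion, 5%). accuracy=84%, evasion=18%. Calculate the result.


accuracy - evasion = 84 - 18 = 66
Apply floor: max(66, 5) = 66
Hit chance = 66%

66%


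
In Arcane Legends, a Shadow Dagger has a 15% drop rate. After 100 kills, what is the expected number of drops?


Expected drops = kills * (drop_rate / 100)
= 100 * (15 / 100)
= 100 * 0.15
= 15.0

15.0 drops


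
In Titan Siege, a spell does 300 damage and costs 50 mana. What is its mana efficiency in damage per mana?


Efficiency = damage / mana
= 300 / 50
= 6.00

6.00 dmg/mana


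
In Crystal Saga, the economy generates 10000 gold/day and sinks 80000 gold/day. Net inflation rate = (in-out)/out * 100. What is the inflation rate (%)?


Net gold = 10000 - 80000 = -70000
Inflation rate = net / sunk * 100 = -70000 / 80000 * 100
= -0.875 * 100
= -87.50%

-87.50%


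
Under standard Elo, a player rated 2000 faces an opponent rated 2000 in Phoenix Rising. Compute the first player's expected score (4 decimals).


Elo expected score: Ea = 1/(1 + 10^((Rb-Ra)/400))
Rb - Ra = 2000 - 2000 = 0
(Rb-Ra)/400 = 0/400 = 0.0
10^0.0 = 1.0
Ea = 1/(1 + 1.0) = 1/2.0 = 0.5000

0.5000


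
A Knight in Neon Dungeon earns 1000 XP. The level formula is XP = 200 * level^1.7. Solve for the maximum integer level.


XP = 200 * level^1.7, so level = (XP / 200)^(1/1.7)
= (1000 / 200)^(1/1.7)
= 5.0^0.5882
= 2.5773
Floor: level = 2

level 2


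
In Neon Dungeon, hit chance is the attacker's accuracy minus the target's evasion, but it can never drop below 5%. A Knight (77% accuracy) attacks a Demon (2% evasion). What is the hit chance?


accuracy - evasion = 77 - 2 = 75
Apply floor: max(75, 5) = 75
Hit chance = 75%

75%


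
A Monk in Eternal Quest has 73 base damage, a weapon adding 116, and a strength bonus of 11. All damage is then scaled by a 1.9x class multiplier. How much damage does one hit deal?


Sum base + weapon + str = 73 + 116 + 11 = 200
Multiply by 1.9:
200 * 1.9 = 380.0

380.0 damage


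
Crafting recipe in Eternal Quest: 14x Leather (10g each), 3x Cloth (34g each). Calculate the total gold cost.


Cost breakdown:
  Leather: 14 * 10 = 140
  Cloth: 3 * 34 = 102
Total = 140 + 102 = 242

242 gold


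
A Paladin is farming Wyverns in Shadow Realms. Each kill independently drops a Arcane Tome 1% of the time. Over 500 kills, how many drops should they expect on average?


Expected drops = kills * (drop_rate / 100)
= 500 * (1 / 100)
= 500 * 0.01
= 5.0

5.0 drops


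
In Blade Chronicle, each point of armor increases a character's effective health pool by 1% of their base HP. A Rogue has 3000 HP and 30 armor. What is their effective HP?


EHP = 3000 * (1 + 30/100)
= 3000 * (1 + 0.3)
= 3000 * 1.3
= 3900.0

3900.0 EHP


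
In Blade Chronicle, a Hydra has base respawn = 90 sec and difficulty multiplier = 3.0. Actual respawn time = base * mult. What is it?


Respawn time = base * multiplier
= 90 * 3.0
= 270.0 seconds

270.0 seconds


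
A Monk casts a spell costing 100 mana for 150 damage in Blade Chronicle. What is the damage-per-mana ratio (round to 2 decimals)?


Efficiency = damage / mana
= 150 / 100
= 1.50

1.50 dmg/mana


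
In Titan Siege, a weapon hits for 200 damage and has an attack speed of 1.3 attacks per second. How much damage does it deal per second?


DPS = damage * attack_speed
= 200 * 1.3
= 260.0

260.0 DPS


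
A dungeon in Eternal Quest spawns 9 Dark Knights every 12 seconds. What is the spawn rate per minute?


Spawns per minute = count * (60 / interval)
= 9 * (60 / 12)
= 9 * 5.0
= 45.0

45.0 per minute


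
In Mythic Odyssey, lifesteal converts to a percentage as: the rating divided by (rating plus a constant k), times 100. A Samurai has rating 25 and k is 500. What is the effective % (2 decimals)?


effective% = rating / (rating + k) * 100
= 25 / (25 + 500) * 100
= 25 / 525 * 100
= 0.047619 * 100
= 4.76%

4.76%


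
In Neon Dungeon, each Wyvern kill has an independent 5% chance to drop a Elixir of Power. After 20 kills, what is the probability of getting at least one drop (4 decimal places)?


P(at least one) = 1 - P(none) = 1 - (1-p)^n
p = 5/100 = 0.05
1 - p = 0.95
(1 - p)^20 = 0.95^20 = 0.358486
P(at least one) = 1 - 0.358486 = 0.6415

0.6415


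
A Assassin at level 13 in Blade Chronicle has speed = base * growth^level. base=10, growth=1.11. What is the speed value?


value = base * growth^level
= 10 * 1.11^13
= 10 * 3.88328
= 38.83

38.83 speed


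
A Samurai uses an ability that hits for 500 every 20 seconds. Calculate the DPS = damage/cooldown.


DPS = damage / cooldown
= 500 / 20
= 25.00

25.00 DPS


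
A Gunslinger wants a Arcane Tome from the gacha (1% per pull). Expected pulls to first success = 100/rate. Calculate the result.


Expected pulls for a geometric distribution = 1/p = 100 / rate%
= 100 / 1
= 100.0

100.0 pulls


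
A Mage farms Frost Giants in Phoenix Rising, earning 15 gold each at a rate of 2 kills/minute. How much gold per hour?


Gold per minute = 15 * 2 = 30
Gold per hour = 30 * 60 = 1800

1800 gold/hour


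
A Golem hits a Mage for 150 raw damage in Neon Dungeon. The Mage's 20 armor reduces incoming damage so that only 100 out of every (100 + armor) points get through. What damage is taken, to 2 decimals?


actual = 150 * 100 / (100 + 20)
= 150 * 100 / 120
= 15000 / 120
= 125.00

125.00 damage


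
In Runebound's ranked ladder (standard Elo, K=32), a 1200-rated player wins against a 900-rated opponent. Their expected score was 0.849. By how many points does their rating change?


Elo update: delta = K * (S - Ea), where S = 1 (wins)
S - Ea = 1 - 0.849 = 0.151
Rating change = 32 * 0.151
= 4.83

4.83 rating points


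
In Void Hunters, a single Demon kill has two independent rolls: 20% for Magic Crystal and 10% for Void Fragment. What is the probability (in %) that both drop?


For independent events, P(both) = P(A) * P(B)
= 20% * 10%
= 200 / 100 %
= 2.0%

2.0%


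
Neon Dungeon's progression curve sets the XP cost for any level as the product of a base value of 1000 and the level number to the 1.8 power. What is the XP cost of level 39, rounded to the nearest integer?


XP = 1000 * level^1.8
Substitute level = 39:
XP = 1000 * 39^1.8
= 1000 * 730.9982
= 730998

730998 XP


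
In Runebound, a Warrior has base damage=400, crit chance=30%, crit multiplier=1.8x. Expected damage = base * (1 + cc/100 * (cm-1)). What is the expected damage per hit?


E[dmg] = base * (1 + crit_chance * (crit_mult - 1))
cc as decimal = 30/100 = 0.3
cm - 1 = 1.8 - 1 = 0.8
Bonus factor = 0.3 * 0.8 = 0.24
Total multiplier = 1 + 0.24 = 1.24
Expected damage = 400 * 1.24 = 496.00

496.00 damage


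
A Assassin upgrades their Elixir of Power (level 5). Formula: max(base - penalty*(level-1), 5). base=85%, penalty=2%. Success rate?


raw_rate = 85 - 2 * (5 - 1)
= 85 - 2 * 4
= 85 - 8
= 77
Apply floor: max(77, 5) = 77%

77%


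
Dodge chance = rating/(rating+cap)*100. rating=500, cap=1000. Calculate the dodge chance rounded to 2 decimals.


dodge% = 500 / (500 + 1000) * 100
= 500 / 1500 * 100
= 0.333333 * 100
= 33.33%

33.33%


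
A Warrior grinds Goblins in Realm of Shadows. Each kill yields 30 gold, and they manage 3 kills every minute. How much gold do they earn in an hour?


Gold per minute = 30 * 3 = 90
Gold per hour = 90 * 60 = 5400

5400 gold/hour


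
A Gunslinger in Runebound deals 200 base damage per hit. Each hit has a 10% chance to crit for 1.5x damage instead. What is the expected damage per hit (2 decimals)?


E[dmg] = base * (1 + crit_chance * (crit_mult - 1))
cc as decimal = 10/100 = 0.1
cm - 1 = 1.5 - 1 = 0.5
Bonus factor = 0.1 * 0.5 = 0.05
Total multiplier = 1 + 0.05 = 1.05
Expected damage = 200 * 1.05 = 210.00

210.00 damage


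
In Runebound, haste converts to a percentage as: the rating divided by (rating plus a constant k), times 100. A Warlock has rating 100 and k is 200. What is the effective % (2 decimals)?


effective% = rating / (rating + k) * 100
= 100 / (100 + 200) * 100
= 100 / 300 * 100
= 0.333333 * 100
= 33.33%

33.33%


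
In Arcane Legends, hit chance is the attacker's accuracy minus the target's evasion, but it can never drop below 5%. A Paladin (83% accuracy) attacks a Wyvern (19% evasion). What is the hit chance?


accuracy - evasion = 83 - 19 = 64
Apply floor: max(64, 5) = 64
Hit chance = 64%

64%


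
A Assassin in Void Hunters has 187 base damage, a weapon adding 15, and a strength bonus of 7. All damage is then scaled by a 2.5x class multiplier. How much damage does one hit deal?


Sum base + weapon + str = 187 + 15 + 7 = 209
Multiply by 2.5:
209 * 2.5 = 522.5

522.5 damage


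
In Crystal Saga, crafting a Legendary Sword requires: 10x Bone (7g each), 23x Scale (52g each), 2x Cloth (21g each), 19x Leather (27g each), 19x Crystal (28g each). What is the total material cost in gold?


Cost breakdown:
  Bone: 10 * 7 = 70
  Scale: 23 * 52 = 1196
  Cloth: 2 * 21 = 42
  Leather: 19 * 27 = 513
  Crystal: 19 * 28 = 532
Total = 70 + 1196 + 42 + 513 + 532 = 2353

2353 gold


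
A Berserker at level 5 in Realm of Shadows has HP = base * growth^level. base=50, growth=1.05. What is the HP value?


value = base * growth^level
= 50 * 1.05^5
= 50 * 1.276282
= 63.81

63.81 HP


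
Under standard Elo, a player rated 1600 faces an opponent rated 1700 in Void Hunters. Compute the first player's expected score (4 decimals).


Elo expected score: Ea = 1/(1 + 10^((Rb-Ra)/400))
Rb - Ra = 1700 - 1600 = 100
(Rb-Ra)/400 = 100/400 = 0.25
10^0.25 = 1.778279
Ea = 1/(1 + 1.778279) = 1/2.778279 = 0.3599

0.3599


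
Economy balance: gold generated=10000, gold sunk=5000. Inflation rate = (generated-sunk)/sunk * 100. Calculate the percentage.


Net gold = 10000 - 5000 = 5000
Inflation rate = net / sunk * 100 = 5000 / 5000 * 100
= 1.0 * 100
= 100.00%

100.00%


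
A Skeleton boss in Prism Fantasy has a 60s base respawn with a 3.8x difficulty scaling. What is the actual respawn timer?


Respawn time = base * multiplier
= 60 * 3.8
= 228.0 seconds

228.0 seconds


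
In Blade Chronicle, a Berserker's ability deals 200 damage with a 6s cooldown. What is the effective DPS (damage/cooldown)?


DPS = damage / cooldown
= 200 / 6
= 33.33

33.33 DPS


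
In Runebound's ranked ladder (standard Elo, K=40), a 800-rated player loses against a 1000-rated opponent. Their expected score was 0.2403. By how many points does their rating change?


Elo update: delta = K * (S - Ea), where S = 0 (loses)
S - Ea = 0 - 0.2403 = -0.2403
Rating change = 40 * -0.2403
= -9.61

-9.61 rating points


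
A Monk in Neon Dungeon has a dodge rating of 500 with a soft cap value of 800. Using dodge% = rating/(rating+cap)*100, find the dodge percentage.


dodge% = 500 / (500 + 800) * 100
= 500 / 1300 * 100
= 0.384615 * 100
= 38.46%

38.46%


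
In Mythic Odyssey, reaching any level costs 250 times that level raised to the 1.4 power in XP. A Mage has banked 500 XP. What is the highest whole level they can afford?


XP = 250 * level^1.4, so level = (XP / 250)^(1/1.4)
= (500 / 250)^(1/1.4)
= 2.0^0.7143
= 1.6407
Floor: level = 1

level 1


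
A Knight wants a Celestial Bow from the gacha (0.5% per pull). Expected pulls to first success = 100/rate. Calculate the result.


Expected pulls for a geometric distribution = 1/p = 100 / rate%
= 100 / 0.5
= 200.0

200.0 pulls


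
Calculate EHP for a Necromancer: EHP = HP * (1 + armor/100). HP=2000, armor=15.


EHP = 2000 * (1 + 15/100)
= 2000 * (1 + 0.15)
= 2000 * 1.15
= 2300.0

2300.0 EHP


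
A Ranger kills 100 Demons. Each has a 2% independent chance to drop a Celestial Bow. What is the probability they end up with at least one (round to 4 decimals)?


P(at least one) = 1 - P(none) = 1 - (1-p)^n
p = 2/100 = 0.02
1 - p = 0.98
(1 - p)^100 = 0.98^100 = 0.132620
P(at least one) = 1 - 0.132620 = 0.8674

0.8674


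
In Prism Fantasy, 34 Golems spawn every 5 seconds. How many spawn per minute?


Spawns per minute = count * (60 / interval)
= 34 * (60 / 5)
= 34 * 12.0
= 408.0

408.0 per minute


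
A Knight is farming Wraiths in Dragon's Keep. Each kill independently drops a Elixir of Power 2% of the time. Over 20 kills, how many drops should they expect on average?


Expected drops = kills * (drop_rate / 100)
= 20 * (2 / 100)
= 20 * 0.02
= 0.4

0.4 drops


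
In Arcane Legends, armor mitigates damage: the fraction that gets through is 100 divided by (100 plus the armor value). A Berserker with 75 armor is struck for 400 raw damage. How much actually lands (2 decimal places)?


actual = 400 * 100 / (100 + 75)
= 400 * 100 / 175
= 40000 / 175
= 228.57

228.57 damage


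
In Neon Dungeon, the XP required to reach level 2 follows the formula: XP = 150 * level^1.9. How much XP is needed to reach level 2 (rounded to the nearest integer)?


XP = 150 * level^1.9
Substitute level = 2:
XP = 150 * 2^1.9
= 150 * 3.7321
= 560

560 XP


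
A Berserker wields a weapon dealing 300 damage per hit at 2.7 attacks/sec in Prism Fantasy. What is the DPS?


DPS = damage * attack_speed
= 300 * 2.7
= 810.0

810.0 DPS


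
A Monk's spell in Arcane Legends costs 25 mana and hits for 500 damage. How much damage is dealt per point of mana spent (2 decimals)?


Efficiency = damage / mana
= 500 / 25
= 20.00

20.00 dmg/mana


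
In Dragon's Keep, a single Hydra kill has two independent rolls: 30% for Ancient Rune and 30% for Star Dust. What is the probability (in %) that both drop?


For independent events, P(both) = P(A) * P(B)
= 30% * 30%
= 900 / 100 %
= 9.0%

9.0%


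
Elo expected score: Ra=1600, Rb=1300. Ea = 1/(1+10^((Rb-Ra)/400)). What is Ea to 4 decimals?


Elo expected score: Ea = 1/(1 + 10^((Rb-Ra)/400))
Rb - Ra = 1300 - 1600 = -300
(Rb-Ra)/400 = -300/400 = -0.75
10^-0.75 = 0.177828
Ea = 1/(1 + 0.177828) = 1/1.177828 = 0.8490

0.8490


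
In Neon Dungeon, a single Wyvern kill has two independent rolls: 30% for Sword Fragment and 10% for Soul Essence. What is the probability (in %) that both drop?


For independent events, P(both) = P(A) * P(B)
= 30% * 10%
= 300 / 100 %
= 3.0%

3.0%


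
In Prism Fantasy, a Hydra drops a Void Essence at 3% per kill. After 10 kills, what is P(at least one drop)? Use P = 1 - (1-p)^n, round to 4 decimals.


P(at least one) = 1 - P(none) = 1 - (1-p)^n
p = 3/100 = 0.03
1 - p = 0.97
(1 - p)^10 = 0.97^10 = 0.737424
P(at least one) = 1 - 0.737424 = 0.2626

0.2626


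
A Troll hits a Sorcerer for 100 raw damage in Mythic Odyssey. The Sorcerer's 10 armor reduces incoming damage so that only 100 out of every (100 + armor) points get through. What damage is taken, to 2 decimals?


actual = 100 * 100 / (100 + 10)
= 100 * 100 / 110
= 10000 / 110
= 90.91

90.91 damage


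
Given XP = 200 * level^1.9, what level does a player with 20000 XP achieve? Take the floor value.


XP = 200 * level^1.9, so level = (XP / 200)^(1/1.9)
= (20000 / 200)^(1/1.9)
= 100.0^0.5263
= 11.2884
Floor: level = 11

level 11


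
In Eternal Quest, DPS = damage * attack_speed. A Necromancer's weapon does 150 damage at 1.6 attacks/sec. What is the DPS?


DPS = damage * attack_speed
= 150 * 1.6
= 240.0

240.0 DPS


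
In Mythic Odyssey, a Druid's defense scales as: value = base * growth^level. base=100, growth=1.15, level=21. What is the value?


value = base * growth^level
= 100 * 1.15^21
= 100 * 18.821518
= 1882.15

1882.15 defense


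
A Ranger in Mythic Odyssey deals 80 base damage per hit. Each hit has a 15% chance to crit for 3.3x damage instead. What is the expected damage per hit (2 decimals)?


E[dmg] = base * (1 + crit_chance * (crit_mult - 1))
cc as decimal = 15/100 = 0.15
cm - 1 = 3.3 - 1 = 2.3
Bonus factor = 0.15 * 2.3 = 0.345
Total multiplier = 1 + 0.345 = 1.345
Expected damage = 80 * 1.345 = 107.60

107.60 damage


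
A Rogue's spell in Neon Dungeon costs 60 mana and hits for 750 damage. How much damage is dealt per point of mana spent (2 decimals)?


Efficiency = damage / mana
= 750 / 60
= 12.50

12.50 dmg/mana


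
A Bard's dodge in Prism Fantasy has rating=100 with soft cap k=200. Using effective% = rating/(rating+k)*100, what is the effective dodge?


effective% = rating / (rating + k) * 100
= 100 / (100 + 200) * 100
= 100 / 300 * 100
= 0.333333 * 100
= 33.33%

33.33%


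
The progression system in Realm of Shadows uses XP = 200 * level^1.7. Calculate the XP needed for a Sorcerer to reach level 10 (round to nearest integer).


XP = 200 * level^1.7
Substitute level = 10:
XP = 200 * 10^1.7
= 200 * 50.1187
= 10024

10024 XP


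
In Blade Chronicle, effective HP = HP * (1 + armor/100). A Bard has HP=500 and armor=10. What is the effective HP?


EHP = 500 * (1 + 10/100)
= 500 * (1 + 0.1)
= 500 * 1.1
= 550.0

550.0 EHP


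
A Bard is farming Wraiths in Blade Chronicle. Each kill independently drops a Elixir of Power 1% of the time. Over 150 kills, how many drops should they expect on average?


Expected drops = kills * (drop_rate / 100)
= 150 * (1 / 100)
= 150 * 0.01
= 1.5

1.5 drops


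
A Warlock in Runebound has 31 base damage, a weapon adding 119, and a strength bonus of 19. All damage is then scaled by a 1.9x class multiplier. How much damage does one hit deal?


Sum base + weapon + str = 31 + 119 + 19 = 169
Multiply by 1.9:
169 * 1.9 = 321.1

321.1 damage


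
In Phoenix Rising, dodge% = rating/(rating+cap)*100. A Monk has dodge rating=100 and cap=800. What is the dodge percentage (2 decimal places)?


dodge% = 100 / (100 + 800) * 100
= 100 / 900 * 100
= 0.111111 * 100
= 11.11%

11.11%


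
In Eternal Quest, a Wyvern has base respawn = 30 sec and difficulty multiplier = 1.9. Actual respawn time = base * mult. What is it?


Respawn time = base * multiplier
= 30 * 1.9
= 57.0 seconds

57.0 seconds


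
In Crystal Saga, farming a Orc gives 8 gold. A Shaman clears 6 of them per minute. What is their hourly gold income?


Gold per minute = 8 * 6 = 48
Gold per hour = 48 * 60 = 2880

2880 gold/hour


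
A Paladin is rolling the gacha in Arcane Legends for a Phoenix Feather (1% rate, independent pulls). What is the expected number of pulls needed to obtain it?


Expected pulls for a geometric distribution = 1/p = 100 / rate%
= 100 / 1
= 100.0

100.0 pulls


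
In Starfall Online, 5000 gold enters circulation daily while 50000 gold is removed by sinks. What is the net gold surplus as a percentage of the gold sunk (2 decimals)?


Net gold = 5000 - 50000 = -45000
Inflation rate = net / sunk * 100 = -45000 / 50000 * 100
= -0.9 * 100
= -90.00%

-90.00%


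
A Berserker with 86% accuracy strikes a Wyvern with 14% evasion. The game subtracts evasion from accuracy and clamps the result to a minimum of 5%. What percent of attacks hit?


accuracy - evasion = 86 - 14 = 72
Apply floor: max(72, 5) = 72
Hit chance = 72%

72%


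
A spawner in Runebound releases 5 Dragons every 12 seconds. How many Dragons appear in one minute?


Spawns per minute = count * (60 / interval)
= 5 * (60 / 12)
= 5 * 5.0
= 25.0

25.0 per minute


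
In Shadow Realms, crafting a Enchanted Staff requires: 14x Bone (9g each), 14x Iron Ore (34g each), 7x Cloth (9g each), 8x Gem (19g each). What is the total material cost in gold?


Cost breakdown:
  Bone: 14 * 9 = 126
  Iron Ore: 14 * 34 = 476
  Cloth: 7 * 9 = 63
  Gem: 8 * 19 = 152
Total = 126 + 476 + 63 + 152 = 817

817 gold


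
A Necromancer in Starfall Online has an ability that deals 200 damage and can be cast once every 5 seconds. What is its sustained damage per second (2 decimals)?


DPS = damage / cooldown
= 200 / 5
= 40.00

40.00 DPS


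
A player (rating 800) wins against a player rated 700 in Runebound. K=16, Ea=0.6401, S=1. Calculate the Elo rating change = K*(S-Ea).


Elo update: delta = K * (S - Ea), where S = 1 (wins)
S - Ea = 1 - 0.6401 = 0.3599
Rating change = 16 * 0.3599
= 5.76

5.76 rating points


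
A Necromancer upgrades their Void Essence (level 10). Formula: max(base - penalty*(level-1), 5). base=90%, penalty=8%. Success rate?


raw_rate = 90 - 8 * (10 - 1)
= 90 - 8 * 9
= 90 - 72
= 18
Apply floor: max(18, 5) = 18%

18%


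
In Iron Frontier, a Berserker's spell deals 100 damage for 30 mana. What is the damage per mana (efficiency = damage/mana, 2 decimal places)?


Efficiency = damage / mana
= 100 / 30
= 3.33

3.33 dmg/mana


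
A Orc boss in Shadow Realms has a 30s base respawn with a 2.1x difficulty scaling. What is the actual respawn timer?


Respawn time = base * multiplier
= 30 * 2.1
= 63.0 seconds

63.0 seconds


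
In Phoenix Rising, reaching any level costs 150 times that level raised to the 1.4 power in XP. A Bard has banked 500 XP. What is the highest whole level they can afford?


XP = 150 * level^1.4, so level = (XP / 150)^(1/1.4)
= (500 / 150)^(1/1.4)
= 3.3333^0.7143
= 2.3631
Floor: level = 2

level 2


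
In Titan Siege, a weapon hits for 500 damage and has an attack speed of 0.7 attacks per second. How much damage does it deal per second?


DPS = damage * attack_speed
= 500 * 0.7
= 350.0

350.0 DPS


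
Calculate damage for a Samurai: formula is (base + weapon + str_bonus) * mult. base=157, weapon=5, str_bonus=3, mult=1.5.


Sum base + weapon + str = 157 + 5 + 3 = 165
Multiply by 1.5:
165 * 1.5 = 247.5

247.5 damage


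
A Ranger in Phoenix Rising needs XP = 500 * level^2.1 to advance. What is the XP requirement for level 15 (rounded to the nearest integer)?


XP = 500 * level^2.1
Substitute level = 15:
XP = 500 * 15^2.1
= 500 * 294.9794
= 147490

147490 XP


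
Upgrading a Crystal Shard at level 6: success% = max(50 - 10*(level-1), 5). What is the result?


raw_rate = 50 - 10 * (6 - 1)
= 50 - 10 * 5
= 50 - 50
= 0
Apply floor: max(0, 5) = 5%

5%


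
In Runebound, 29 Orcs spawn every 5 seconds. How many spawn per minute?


Spawns per minute = count * (60 / interval)
= 29 * (60 / 5)
= 29 * 12.0
= 348.0

348.0 per minute


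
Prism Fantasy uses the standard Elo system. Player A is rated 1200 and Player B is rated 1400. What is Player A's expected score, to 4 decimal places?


Elo expected score: Ea = 1/(1 + 10^((Rb-Ra)/400))
Rb - Ra = 1400 - 1200 = 200
(Rb-Ra)/400 = 200/400 = 0.5
10^0.5 = 3.162278
Ea = 1/(1 + 3.162278) = 1/4.162278 = 0.2403

0.2403


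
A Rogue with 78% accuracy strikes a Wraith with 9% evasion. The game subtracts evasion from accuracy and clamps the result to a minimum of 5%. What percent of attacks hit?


accuracy - evasion = 78 - 9 = 69
Apply floor: max(69, 5) = 69
Hit chance = 69%

69%


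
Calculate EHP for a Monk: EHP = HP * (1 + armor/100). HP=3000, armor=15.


EHP = 3000 * (1 + 15/100)
= 3000 * (1 + 0.15)
= 3000 * 1.15
= 3450.0

3450.0 EHP


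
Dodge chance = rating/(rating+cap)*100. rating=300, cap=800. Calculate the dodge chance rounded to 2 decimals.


dodge% = 300 / (300 + 800) * 100
= 300 / 1100 * 100
= 0.272727 * 100
= 27.27%

27.27%


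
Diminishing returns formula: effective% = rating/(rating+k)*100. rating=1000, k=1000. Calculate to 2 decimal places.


effective% = rating / (rating + k) * 100
= 1000 / (1000 + 1000) * 100
= 1000 / 2000 * 100
= 0.5 * 100
= 50.00%

50.00%


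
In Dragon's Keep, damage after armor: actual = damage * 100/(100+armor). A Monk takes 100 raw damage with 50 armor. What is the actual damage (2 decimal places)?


actual = 100 * 100 / (100 + 50)
= 100 * 100 / 150
= 10000 / 150
= 66.67

66.67 damage
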